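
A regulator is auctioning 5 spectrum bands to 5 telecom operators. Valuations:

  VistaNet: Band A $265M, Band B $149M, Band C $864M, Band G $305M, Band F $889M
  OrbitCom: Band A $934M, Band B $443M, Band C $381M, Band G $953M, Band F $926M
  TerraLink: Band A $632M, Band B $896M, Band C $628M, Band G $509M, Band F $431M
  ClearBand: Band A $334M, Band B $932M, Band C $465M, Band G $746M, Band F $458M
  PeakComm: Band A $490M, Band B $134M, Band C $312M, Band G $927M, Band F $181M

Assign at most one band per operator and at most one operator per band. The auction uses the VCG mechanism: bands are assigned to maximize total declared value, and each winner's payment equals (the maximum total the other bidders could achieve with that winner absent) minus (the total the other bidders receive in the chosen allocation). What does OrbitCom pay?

Efficient allocation: VistaNet→Band F ($889M), OrbitCom→Band A ($934M), TerraLink→Band C ($628M), ClearBand→Band B ($932M), PeakComm→Band G ($927M); total welfare W = $4310M.
OrbitCom receives Band A at value $934M, so the others get W − 934 = $3376M.
Without OrbitCom: best allocation of the remaining 4 bidders over all 5 bands is VistaNet→Band F ($889M), TerraLink→Band A ($632M), ClearBand→Band B ($932M), PeakComm→Band G ($927M), total $3380M.
VCG payment = (others' best without OrbitCom) − (others' welfare with OrbitCom) = 3380 − 3376 = $4M.

OrbitCom pays $4M.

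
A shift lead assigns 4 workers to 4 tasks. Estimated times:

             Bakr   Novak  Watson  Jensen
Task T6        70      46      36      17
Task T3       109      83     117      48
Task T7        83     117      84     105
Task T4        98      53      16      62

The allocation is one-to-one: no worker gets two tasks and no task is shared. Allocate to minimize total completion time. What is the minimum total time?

Min total: 193 min

Optimal: Bakr→Task T7 (83 min), Novak→Task T6 (46 min), Watson→Task T4 (16 min), Jensen→Task T3 (48 min) — total 83+46+16+48 = 193 min.
Min-entry greedy (repeatedly take the single cheapest remaining cell) gives 199 min, worse by 6.
Next-best assignment: Bakr→Task T7, Novak→Task T3, Watson→Task T4, Jensen→Task T6 = 199 min.
Swapping Jensen↔Bakr (Jensen→Task T7 105 min, Bakr→Task T3 109 min) adds 83.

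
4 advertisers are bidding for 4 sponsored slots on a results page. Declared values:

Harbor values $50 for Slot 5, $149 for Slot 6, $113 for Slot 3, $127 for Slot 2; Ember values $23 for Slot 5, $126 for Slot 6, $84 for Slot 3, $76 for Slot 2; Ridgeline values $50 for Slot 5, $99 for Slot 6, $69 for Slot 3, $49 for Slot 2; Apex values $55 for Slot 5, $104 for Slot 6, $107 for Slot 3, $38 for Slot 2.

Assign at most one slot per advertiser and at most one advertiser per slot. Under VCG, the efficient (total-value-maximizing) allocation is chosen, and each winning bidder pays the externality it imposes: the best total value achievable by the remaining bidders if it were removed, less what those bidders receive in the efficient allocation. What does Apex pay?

Apex pays $19.

Efficient allocation: Harbor→Slot 2 ($127), Ember→Slot 6 ($126), Ridgeline→Slot 5 ($50), Apex→Slot 3 ($107); total welfare W = $410.
Apex receives Slot 3 at value $107, so the others get W − 107 = $303.
Without Apex: best allocation of the remaining 3 bidders over all 4 slots is Harbor→Slot 2 ($127), Ember→Slot 6 ($126), Ridgeline→Slot 3 ($69), total $322.
VCG payment = (others' best without Apex) − (others' welfare with Apex) = 322 − 303 = $19.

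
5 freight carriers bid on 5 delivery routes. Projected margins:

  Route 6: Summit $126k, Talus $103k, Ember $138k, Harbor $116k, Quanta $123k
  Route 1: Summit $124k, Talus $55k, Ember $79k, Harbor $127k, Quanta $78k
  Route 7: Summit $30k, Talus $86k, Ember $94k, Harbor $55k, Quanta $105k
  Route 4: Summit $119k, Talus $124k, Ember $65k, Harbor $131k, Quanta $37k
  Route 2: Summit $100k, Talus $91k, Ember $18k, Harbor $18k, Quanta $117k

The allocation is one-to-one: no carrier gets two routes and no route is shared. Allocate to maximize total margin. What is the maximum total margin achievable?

This is a one-to-one assignment (maximum-weight bipartite matching).
Optimal: Summit→Route 1 ($124k), Talus→Route 7 ($86k), Ember→Route 6 ($138k), Harbor→Route 4 ($131k), Quanta→Route 2 ($117k) — total 124+86+138+131+117 = $596k.
Row-greedy (each carrier in turn takes its best remaining route) gives $588k, worse by 8.
Checked against all permutations: $596k is optimal.

Max total: $596k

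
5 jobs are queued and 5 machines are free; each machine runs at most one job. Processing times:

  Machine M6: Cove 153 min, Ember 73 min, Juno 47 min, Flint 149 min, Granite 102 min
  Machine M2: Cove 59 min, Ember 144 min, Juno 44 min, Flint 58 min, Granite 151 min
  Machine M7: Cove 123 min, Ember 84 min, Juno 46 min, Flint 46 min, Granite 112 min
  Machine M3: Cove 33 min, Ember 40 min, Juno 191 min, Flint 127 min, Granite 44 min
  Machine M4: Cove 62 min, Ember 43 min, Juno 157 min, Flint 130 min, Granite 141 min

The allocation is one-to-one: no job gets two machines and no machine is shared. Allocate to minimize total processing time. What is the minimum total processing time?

Optimal: Cove→Machine M2 (59 min), Ember→Machine M4 (43 min), Juno→Machine M6 (47 min), Flint→Machine M7 (46 min), Granite→Machine M3 (44 min) — total 59+43+47+46+44 = 239 min.
Next-best assignment: Cove→Machine M3, Ember→Machine M4, Juno→Machine M2, Flint→Machine M7, Granite→Machine M6 = 268 min.
Checked against all permutations: 239 min is optimal.

Minimum total: 239 min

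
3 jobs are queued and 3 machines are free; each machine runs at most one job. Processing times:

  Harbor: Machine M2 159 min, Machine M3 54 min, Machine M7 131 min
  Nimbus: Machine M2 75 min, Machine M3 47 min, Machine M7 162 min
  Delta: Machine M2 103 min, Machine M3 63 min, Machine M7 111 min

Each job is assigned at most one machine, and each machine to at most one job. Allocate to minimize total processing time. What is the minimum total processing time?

Minimum total: 240 min

Optimal: Harbor→Machine M3 (54 min), Nimbus→Machine M2 (75 min), Delta→Machine M7 (111 min) — total 54+75+111 = 240 min.
Min-entry greedy (repeatedly take the single cheapest remaining cell) gives 281 min, worse by 41.
Swapping Delta↔Harbor (Delta→Machine M3 63 min, Harbor→Machine M7 131 min) adds 29.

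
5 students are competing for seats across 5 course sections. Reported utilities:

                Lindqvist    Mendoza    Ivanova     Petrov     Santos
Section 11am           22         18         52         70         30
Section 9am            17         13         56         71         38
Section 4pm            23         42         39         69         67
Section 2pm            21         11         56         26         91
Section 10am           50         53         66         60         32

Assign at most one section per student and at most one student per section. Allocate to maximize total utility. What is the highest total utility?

Maximum total: 309 points

Treat this as an assignment problem: match each student to one section.
Optimal: Lindqvist→Section 10am (50 points), Mendoza→Section 4pm (42 points), Ivanova→Section 9am (56 points), Petrov→Section 11am (70 points), Santos→Section 2pm (91 points) — total 50+42+56+70+91 = 309 points.
Max-entry greedy (repeatedly take the single best remaining cell) gives 292 points, worse by 17.
Swapping Petrov↔Lindqvist (Petrov→Section 10am 60 points, Lindqvist→Section 11am 22 points) loses 38.
Every other assignment is strictly worse.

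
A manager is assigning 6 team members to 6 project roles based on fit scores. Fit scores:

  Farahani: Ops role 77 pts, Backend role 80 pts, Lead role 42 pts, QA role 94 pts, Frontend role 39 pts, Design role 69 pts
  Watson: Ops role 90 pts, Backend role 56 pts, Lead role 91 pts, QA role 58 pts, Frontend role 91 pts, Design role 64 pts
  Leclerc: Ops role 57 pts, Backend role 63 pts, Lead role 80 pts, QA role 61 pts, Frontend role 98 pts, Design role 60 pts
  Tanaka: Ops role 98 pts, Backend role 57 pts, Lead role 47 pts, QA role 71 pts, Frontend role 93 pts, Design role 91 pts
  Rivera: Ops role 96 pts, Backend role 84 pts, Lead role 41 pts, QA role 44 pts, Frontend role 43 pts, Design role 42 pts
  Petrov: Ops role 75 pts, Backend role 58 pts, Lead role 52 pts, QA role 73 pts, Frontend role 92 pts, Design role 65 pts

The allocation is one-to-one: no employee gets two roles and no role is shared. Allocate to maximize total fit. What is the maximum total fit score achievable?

Max total: 533 pts

This is a one-to-one assignment (maximum-weight bipartite matching).
Optimal: Farahani→QA role (94 pts), Watson→Lead role (91 pts), Leclerc→Frontend role (98 pts), Tanaka→Design role (91 pts), Rivera→Backend role (84 pts), Petrov→Ops role (75 pts) — total 94+91+98+91+84+75 = 533 pts.
Max-entry greedy (repeatedly take the single best remaining cell) gives 530 pts, worse by 3.
Next-best assignment: Farahani→QA role, Watson→Ops role, Leclerc→Lead role, Tanaka→Design role, Rivera→Backend role, Petrov→Frontend role = 531 pts.
Swapping Watson↔Rivera (Watson→Backend role 56 pts, Rivera→Lead role 41 pts) loses 78.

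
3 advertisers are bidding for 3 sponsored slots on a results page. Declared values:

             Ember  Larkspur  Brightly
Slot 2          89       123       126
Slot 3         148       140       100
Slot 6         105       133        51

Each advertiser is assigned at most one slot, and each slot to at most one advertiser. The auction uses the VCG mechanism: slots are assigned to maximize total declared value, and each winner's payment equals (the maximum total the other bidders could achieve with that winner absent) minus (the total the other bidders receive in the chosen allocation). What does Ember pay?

Efficient allocation: Ember→Slot 3 ($148), Larkspur→Slot 6 ($133), Brightly→Slot 2 ($126); total welfare W = $407.
Ember receives Slot 3 at value $148, so the others get W − 148 = $259.
Without Ember: best allocation of the remaining 2 bidders over all 3 slots is Larkspur→Slot 3 ($140), Brightly→Slot 2 ($126), total $266.
VCG payment = (others' best without Ember) − (others' welfare with Ember) = 266 − 259 = $7.

Ember pays $7.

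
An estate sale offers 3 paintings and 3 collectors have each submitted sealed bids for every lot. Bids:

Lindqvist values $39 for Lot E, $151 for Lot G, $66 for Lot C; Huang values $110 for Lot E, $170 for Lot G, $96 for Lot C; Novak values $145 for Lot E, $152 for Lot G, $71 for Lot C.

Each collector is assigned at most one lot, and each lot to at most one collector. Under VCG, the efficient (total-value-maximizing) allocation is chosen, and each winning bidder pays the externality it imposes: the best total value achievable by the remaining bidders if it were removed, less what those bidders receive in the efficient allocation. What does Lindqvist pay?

Lindqvist pays $74.

Efficient allocation: Lindqvist→Lot G ($151), Huang→Lot C ($96), Novak→Lot E ($145); total welfare W = $392.
Lindqvist receives Lot G at value $151, so the others get W − 151 = $241.
Without Lindqvist: best allocation of the remaining 2 bidders over all 3 lots is Huang→Lot G ($170), Novak→Lot E ($145), total $315.
VCG payment = (others' best without Lindqvist) − (others' welfare with Lindqvist) = 315 − 241 = $74.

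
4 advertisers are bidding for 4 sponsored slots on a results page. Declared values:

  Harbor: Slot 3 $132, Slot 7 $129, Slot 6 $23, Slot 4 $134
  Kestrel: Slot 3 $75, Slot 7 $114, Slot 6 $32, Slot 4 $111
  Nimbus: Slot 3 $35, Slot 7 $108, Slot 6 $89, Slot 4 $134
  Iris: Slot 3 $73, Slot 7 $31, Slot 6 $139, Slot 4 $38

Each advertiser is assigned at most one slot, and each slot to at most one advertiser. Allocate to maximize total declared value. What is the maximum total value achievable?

Maximum total: $519

This is the linear assignment problem.
Optimal: Harbor→Slot 3 ($132), Kestrel→Slot 7 ($114), Nimbus→Slot 4 ($134), Iris→Slot 6 ($139) — total 132+114+134+139 = $519.
Row-greedy (each advertiser in turn takes its best remaining slot) gives $410, worse by 109.
Next-best assignment: Harbor→Slot 3, Kestrel→Slot 4, Nimbus→Slot 7, Iris→Slot 6 = $490.
Swapping Harbor↔Nimbus (Harbor→Slot 4 $134, Nimbus→Slot 3 $35) loses 97.
No other one-to-one assignment exceeds $519.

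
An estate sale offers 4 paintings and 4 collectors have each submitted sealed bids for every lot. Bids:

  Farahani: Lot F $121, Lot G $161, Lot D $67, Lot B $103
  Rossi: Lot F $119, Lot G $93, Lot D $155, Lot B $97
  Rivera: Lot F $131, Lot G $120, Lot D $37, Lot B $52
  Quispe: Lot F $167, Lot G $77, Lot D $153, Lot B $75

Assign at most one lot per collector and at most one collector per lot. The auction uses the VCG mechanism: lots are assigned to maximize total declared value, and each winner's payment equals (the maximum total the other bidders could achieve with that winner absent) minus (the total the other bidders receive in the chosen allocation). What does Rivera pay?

Efficient allocation: Farahani→Lot B ($103), Rossi→Lot D ($155), Rivera→Lot G ($120), Quispe→Lot F ($167); total welfare W = $545.
Rivera receives Lot G at value $120, so the others get W − 120 = $425.
Without Rivera: best allocation of the remaining 3 bidders over all 4 lots is Farahani→Lot G ($161), Rossi→Lot D ($155), Quispe→Lot F ($167), total $483.
VCG payment = (others' best without Rivera) − (others' welfare with Rivera) = 483 − 425 = $58.

Rivera pays $58.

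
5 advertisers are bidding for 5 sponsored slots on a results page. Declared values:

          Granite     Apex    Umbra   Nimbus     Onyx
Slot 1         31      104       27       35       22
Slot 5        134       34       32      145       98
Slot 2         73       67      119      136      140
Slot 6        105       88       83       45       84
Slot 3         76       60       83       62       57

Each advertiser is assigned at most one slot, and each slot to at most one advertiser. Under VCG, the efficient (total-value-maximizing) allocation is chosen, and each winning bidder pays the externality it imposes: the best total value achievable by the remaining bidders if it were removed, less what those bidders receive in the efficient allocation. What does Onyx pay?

Onyx pays $36.

Efficient allocation: Granite→Slot 6 ($105), Apex→Slot 1 ($104), Umbra→Slot 3 ($83), Nimbus→Slot 5 ($145), Onyx→Slot 2 ($140); total welfare W = $577.
Onyx receives Slot 2 at value $140, so the others get W − 140 = $437.
Without Onyx: best allocation of the remaining 4 bidders over all 5 slots is Granite→Slot 6 ($105), Apex→Slot 1 ($104), Umbra→Slot 2 ($119), Nimbus→Slot 5 ($145), total $473.
VCG payment = (others' best without Onyx) − (others' welfare with Onyx) = 473 − 437 = $36.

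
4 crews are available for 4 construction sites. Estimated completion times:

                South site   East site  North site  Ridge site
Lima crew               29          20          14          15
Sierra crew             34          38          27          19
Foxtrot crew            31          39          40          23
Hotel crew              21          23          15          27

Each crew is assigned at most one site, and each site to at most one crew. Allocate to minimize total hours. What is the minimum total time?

Optimal: Lima crew→East site (20 hours), Sierra crew→Ridge site (19 hours), Foxtrot crew→South site (31 hours), Hotel crew→North site (15 hours) — total 20+19+31+15 = 85 hours.
Every other assignment is strictly worse.

Min total: 85 hours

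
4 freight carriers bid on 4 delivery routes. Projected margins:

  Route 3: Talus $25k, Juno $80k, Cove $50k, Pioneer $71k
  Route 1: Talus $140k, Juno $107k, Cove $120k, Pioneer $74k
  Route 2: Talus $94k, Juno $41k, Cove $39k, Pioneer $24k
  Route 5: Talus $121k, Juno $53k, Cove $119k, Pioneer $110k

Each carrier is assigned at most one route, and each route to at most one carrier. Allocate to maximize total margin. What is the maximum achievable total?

Optimal: Talus→Route 2 ($94k), Juno→Route 3 ($80k), Cove→Route 1 ($120k), Pioneer→Route 5 ($110k) — total 94+80+120+110 = $404k.
Row-greedy (each carrier in turn takes its best remaining route) gives $363k, worse by 41.
Next-best assignment: Talus→Route 2, Juno→Route 1, Cove→Route 5, Pioneer→Route 3 = $391k.
Every other assignment is strictly worse.

Max total: $404k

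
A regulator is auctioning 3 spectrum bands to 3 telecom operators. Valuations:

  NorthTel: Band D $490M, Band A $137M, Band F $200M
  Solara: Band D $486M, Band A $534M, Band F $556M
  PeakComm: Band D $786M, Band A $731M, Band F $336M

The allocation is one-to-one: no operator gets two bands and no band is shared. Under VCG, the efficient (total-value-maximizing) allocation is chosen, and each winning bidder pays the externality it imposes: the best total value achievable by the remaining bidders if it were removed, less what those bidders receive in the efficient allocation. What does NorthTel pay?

Efficient allocation: NorthTel→Band D ($490M), Solara→Band F ($556M), PeakComm→Band A ($731M); total welfare W = $1777M.
NorthTel receives Band D at value $490M, so the others get W − 490 = $1287M.
Without NorthTel: best allocation of the remaining 2 bidders over all 3 bands is Solara→Band F ($556M), PeakComm→Band D ($786M), total $1342M.
VCG payment = (others' best without NorthTel) − (others' welfare with NorthTel) = 1342 − 1287 = $55M.

NorthTel pays $55M.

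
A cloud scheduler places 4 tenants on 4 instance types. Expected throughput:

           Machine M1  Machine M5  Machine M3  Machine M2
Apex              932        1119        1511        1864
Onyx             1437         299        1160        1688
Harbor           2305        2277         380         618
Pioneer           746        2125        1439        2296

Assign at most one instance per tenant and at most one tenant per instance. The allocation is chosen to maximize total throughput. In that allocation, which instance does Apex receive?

Apex receives Machine M3.

This is a one-to-one assignment (maximum-weight bipartite matching).
Optimal: Apex→Machine M3 (1511 ops/s), Onyx→Machine M2 (1688 ops/s), Harbor→Machine M1 (2305 ops/s), Pioneer→Machine M5 (2125 ops/s) — total 1511+1688+2305+2125 = 7629 ops/s.
Row-greedy (each tenant in turn takes its best remaining instance) gives 7017 ops/s, worse by 612.
Next-best assignment: Apex→Machine M3, Onyx→Machine M1, Harbor→Machine M5, Pioneer→Machine M2 = 7521 ops/s.
Apex's own top instance is Machine M2 (1864 ops/s), but forcing Apex→Machine M2 and reassigning the rest optimally gives only 7454 ops/s — worse by 175.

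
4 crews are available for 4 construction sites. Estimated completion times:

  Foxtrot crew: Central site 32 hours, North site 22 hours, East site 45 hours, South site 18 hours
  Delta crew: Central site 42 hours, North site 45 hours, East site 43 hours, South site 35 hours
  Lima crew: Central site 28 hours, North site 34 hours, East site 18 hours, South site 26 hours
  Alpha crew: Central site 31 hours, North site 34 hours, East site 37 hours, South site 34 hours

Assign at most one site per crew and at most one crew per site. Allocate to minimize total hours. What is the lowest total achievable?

Optimal: Foxtrot crew→North site (22 hours), Delta crew→South site (35 hours), Lima crew→East site (18 hours), Alpha crew→Central site (31 hours) — total 22+35+18+31 = 106 hours.
Min-entry greedy (repeatedly take the single cheapest remaining cell) gives 112 hours, worse by 6.
Next-best assignment: Foxtrot crew→South site, Delta crew→Central site, Lima crew→East site, Alpha crew→North site = 112 hours.
Swapping Delta crew↔Lima crew (Delta crew→East site 43 hours, Lima crew→South site 26 hours) adds 16.

Min total: 106 hours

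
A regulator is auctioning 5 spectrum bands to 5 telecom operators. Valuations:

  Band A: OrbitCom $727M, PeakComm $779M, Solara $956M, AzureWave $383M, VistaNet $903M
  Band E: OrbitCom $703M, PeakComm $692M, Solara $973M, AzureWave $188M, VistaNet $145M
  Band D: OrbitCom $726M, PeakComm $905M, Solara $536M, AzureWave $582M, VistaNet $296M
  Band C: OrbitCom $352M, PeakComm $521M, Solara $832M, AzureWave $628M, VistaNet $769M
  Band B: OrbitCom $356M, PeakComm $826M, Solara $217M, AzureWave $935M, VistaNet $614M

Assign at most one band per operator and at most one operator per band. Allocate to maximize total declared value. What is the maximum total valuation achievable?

Treat this as an assignment problem: match each operator to one band.
Optimal: OrbitCom→Band A ($727M), PeakComm→Band D ($905M), Solara→Band E ($973M), AzureWave→Band B ($935M), VistaNet→Band C ($769M) — total 727+905+973+935+769 = $4309M.
Max-entry greedy (repeatedly take the single best remaining cell) gives $4068M, worse by 241.
Next-best assignment: OrbitCom→Band E, PeakComm→Band D, Solara→Band C, AzureWave→Band B, VistaNet→Band A = $4278M.

Maximum total: $4309M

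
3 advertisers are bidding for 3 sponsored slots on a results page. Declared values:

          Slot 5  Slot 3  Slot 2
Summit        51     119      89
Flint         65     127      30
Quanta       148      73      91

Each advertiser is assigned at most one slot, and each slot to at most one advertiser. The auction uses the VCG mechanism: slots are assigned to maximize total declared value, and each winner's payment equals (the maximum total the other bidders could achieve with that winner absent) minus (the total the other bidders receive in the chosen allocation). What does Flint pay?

Efficient allocation: Summit→Slot 2 ($89), Flint→Slot 3 ($127), Quanta→Slot 5 ($148); total welfare W = $364.
Flint receives Slot 3 at value $127, so the others get W − 127 = $237.
Without Flint: best allocation of the remaining 2 bidders over all 3 slots is Summit→Slot 3 ($119), Quanta→Slot 5 ($148), total $267.
VCG payment = (others' best without Flint) − (others' welfare with Flint) = 267 − 237 = $30.

Flint pays $30.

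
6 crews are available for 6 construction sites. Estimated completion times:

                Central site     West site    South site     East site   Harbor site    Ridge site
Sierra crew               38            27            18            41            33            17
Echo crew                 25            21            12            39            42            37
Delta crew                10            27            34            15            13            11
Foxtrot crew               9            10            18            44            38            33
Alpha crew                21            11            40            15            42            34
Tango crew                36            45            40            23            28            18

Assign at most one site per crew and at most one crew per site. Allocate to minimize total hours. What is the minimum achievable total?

Minimum total: 85 hours

Optimal: Sierra crew→Ridge site (17 hours), Echo crew→South site (12 hours), Delta crew→Harbor site (13 hours), Foxtrot crew→Central site (9 hours), Alpha crew→West site (11 hours), Tango crew→East site (23 hours) — total 17+12+13+9+11+23 = 85 hours.
Row-greedy (each crew in turn takes its cheapest remaining site) gives 92 hours, worse by 7.
Next-best assignment: Sierra crew→Ridge site, Echo crew→South site, Delta crew→Central site, Foxtrot crew→West site, Alpha crew→East site, Tango crew→Harbor site = 92 hours.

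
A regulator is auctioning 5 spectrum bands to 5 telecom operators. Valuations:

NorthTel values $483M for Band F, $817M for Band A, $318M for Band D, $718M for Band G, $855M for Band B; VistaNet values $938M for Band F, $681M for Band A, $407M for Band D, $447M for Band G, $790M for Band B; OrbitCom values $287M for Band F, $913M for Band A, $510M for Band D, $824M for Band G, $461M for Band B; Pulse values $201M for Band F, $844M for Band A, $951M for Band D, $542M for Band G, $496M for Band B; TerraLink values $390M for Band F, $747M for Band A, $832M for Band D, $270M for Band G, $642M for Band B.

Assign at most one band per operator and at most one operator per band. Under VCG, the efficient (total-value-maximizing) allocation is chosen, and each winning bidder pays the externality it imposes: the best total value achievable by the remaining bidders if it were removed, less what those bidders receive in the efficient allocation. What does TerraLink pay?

Efficient allocation: NorthTel→Band B ($855M), VistaNet→Band F ($938M), OrbitCom→Band G ($824M), Pulse→Band D ($951M), TerraLink→Band A ($747M); total welfare W = $4315M.
TerraLink receives Band A at value $747M, so the others get W − 747 = $3568M.
Without TerraLink: best allocation of the remaining 4 bidders over all 5 bands is NorthTel→Band B ($855M), VistaNet→Band F ($938M), OrbitCom→Band A ($913M), Pulse→Band D ($951M), total $3657M.
VCG payment = (others' best without TerraLink) − (others' welfare with TerraLink) = 3657 − 3568 = $89M.

TerraLink pays $89M.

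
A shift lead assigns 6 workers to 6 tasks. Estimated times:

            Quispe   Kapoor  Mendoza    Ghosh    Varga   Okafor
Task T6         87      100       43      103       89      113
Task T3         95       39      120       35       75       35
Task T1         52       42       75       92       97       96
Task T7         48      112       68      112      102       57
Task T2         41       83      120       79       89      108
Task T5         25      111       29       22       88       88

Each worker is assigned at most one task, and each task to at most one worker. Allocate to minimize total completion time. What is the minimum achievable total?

Min total: 279 min

Optimal: Quispe→Task T7 (48 min), Kapoor→Task T1 (42 min), Mendoza→Task T6 (43 min), Ghosh→Task T5 (22 min), Varga→Task T2 (89 min), Okafor→Task T3 (35 min) — total 48+42+43+22+89+35 = 279 min.
Min-entry greedy (repeatedly take the single cheapest remaining cell) gives 285 min, worse by 6.
Swapping Mendoza↔Ghosh (Mendoza→Task T5 29 min, Ghosh→Task T6 103 min) adds 67.
No other one-to-one assignment undercuts 279 min.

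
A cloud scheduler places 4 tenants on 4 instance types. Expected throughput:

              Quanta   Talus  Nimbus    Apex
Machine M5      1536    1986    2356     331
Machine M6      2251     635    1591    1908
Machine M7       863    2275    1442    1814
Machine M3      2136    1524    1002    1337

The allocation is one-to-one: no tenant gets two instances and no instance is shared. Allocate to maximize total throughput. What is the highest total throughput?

Max total: 8675 ops/s

This is a one-to-one assignment (maximum-weight bipartite matching).
Optimal: Quanta→Machine M3 (2136 ops/s), Talus→Machine M7 (2275 ops/s), Nimbus→Machine M5 (2356 ops/s), Apex→Machine M6 (1908 ops/s) — total 2136+2275+2356+1908 = 8675 ops/s.
Max-entry greedy (repeatedly take the single best remaining cell) gives 8219 ops/s, worse by 456.
Next-best assignment: Quanta→Machine M6, Talus→Machine M7, Nimbus→Machine M5, Apex→Machine M3 = 8219 ops/s.
No other one-to-one assignment exceeds 8675 ops/s.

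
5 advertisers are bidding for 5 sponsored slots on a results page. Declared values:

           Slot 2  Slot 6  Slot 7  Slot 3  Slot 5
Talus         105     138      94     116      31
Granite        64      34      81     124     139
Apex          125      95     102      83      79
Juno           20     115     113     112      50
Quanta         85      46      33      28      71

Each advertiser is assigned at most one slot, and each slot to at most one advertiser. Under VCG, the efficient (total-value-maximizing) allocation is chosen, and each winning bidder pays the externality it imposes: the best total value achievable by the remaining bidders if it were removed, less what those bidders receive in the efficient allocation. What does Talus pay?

Efficient allocation: Talus→Slot 6 ($138), Granite→Slot 5 ($139), Apex→Slot 7 ($102), Juno→Slot 3 ($112), Quanta→Slot 2 ($85); total welfare W = $576.
Talus receives Slot 6 at value $138, so the others get W − 138 = $438.
Without Talus: best allocation of the remaining 4 bidders over all 5 slots is Granite→Slot 5 ($139), Apex→Slot 7 ($102), Juno→Slot 6 ($115), Quanta→Slot 2 ($85), total $441.
VCG payment = (others' best without Talus) − (others' welfare with Talus) = 441 − 438 = $3.

Talus pays $3.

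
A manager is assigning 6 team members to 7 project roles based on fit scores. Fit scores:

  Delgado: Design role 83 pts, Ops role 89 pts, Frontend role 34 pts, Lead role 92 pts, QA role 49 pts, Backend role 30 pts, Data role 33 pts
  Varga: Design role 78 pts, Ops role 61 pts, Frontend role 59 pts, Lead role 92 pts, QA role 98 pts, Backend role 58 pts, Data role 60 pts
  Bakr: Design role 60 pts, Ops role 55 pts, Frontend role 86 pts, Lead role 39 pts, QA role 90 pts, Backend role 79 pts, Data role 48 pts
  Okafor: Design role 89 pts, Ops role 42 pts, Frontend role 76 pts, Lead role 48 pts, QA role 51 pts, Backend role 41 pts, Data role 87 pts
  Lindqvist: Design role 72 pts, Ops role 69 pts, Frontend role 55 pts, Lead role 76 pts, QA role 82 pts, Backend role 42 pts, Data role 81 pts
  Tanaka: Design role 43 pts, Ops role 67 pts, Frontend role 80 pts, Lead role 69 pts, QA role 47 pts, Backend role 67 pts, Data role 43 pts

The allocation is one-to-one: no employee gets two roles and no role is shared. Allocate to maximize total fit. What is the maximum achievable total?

Max total: 521 pts

Optimal: Delgado→Ops role (89 pts), Varga→Lead role (92 pts), Bakr→QA role (90 pts), Okafor→Design role (89 pts), Lindqvist→Data role (81 pts), Tanaka→Frontend role (80 pts) — total 89+92+90+89+81+80 = 521 pts.
Row-greedy (each employee in turn takes its best remaining role) gives 513 pts, worse by 8.
Swapping Okafor↔Lindqvist (Okafor→Data role 87 pts, Lindqvist→Design role 72 pts) loses 11.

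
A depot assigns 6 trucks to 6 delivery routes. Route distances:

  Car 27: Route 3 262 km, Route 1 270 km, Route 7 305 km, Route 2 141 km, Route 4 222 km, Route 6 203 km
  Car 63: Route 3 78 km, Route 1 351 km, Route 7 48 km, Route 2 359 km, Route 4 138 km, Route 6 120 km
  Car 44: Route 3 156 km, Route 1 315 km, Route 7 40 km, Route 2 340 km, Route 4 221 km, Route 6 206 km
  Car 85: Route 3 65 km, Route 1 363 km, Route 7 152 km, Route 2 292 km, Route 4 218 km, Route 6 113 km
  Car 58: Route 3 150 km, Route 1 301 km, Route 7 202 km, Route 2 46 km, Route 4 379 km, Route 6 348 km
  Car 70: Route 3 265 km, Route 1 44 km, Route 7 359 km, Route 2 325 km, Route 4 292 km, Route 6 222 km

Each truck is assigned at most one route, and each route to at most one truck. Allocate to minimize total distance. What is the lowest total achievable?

Minimum total: 536 km

Treat this as an assignment problem: match each truck to one route.
Optimal: Car 27→Route 6 (203 km), Car 63→Route 4 (138 km), Car 44→Route 7 (40 km), Car 85→Route 3 (65 km), Car 58→Route 2 (46 km), Car 70→Route 1 (44 km) — total 203+138+40+65+46+44 = 536 km.
Row-greedy (each truck in turn takes its cheapest remaining route) gives 1051 km, worse by 515.
Next-best assignment: Car 27→Route 4, Car 63→Route 6, Car 44→Route 7, Car 85→Route 3, Car 58→Route 2, Car 70→Route 1 = 537 km.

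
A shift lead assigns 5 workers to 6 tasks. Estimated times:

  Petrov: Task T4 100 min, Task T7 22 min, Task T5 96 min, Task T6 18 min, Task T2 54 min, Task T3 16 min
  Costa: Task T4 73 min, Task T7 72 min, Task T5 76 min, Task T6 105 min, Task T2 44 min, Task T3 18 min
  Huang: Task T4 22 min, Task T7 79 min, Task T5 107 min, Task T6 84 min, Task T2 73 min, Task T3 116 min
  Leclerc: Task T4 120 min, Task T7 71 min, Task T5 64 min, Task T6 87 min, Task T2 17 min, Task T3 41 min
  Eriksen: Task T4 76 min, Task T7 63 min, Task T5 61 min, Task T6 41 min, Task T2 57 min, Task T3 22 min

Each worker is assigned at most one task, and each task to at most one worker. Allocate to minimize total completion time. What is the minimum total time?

Min total: 120 min

Optimal: Petrov→Task T7 (22 min), Costa→Task T3 (18 min), Huang→Task T4 (22 min), Leclerc→Task T2 (17 min), Eriksen→Task T6 (41 min) — total 22+18+22+17+41 = 120 min.
Min-entry greedy (repeatedly take the single cheapest remaining cell) gives 168 min, worse by 48.
Swapping Leclerc↔Huang (Leclerc→Task T4 120 min, Huang→Task T2 73 min) adds 154.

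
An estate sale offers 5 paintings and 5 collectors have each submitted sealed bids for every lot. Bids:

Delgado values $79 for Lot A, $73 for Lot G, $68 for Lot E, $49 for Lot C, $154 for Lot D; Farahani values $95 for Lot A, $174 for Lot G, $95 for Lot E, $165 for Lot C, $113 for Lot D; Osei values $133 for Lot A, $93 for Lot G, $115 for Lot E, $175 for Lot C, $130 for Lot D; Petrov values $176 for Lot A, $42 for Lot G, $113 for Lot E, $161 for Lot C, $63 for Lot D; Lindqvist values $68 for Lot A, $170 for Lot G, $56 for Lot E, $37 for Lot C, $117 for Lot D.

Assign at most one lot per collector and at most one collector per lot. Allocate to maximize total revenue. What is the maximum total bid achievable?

Optimal: Delgado→Lot D ($154), Farahani→Lot C ($165), Osei→Lot E ($115), Petrov→Lot A ($176), Lindqvist→Lot G ($170) — total 154+165+115+176+170 = $780.
Column-greedy (each lot in turn goes to its best remaining collector) gives $631, worse by 149.

Max total: $780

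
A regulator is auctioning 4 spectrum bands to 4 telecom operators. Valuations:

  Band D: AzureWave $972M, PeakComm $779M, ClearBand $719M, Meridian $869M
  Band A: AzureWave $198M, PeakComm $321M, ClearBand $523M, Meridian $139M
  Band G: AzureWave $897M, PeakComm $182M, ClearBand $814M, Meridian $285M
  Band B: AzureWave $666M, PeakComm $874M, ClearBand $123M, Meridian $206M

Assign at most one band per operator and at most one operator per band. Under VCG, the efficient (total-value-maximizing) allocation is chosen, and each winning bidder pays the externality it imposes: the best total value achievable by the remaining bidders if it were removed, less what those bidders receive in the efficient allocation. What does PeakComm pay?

Efficient allocation: AzureWave→Band G ($897M), PeakComm→Band B ($874M), ClearBand→Band A ($523M), Meridian→Band D ($869M); total welfare W = $3163M.
PeakComm receives Band B at value $874M, so the others get W − 874 = $2289M.
Without PeakComm: best allocation of the remaining 3 bidders over all 4 bands is AzureWave→Band B ($666M), ClearBand→Band G ($814M), Meridian→Band D ($869M), total $2349M.
VCG payment = (others' best without PeakComm) − (others' welfare with PeakComm) = 2349 − 2289 = $60M.

PeakComm pays $60M.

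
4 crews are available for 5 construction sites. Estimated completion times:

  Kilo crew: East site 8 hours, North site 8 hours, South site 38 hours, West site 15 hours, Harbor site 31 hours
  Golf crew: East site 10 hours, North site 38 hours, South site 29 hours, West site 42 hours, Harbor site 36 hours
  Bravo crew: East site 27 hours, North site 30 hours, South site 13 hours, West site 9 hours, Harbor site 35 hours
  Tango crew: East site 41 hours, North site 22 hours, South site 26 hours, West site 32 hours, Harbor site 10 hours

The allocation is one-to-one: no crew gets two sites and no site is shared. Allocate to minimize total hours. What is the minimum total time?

Minimum total: 37 hours

Treat this as an assignment problem: match each crew to one site.
Optimal: Kilo crew→North site (8 hours), Golf crew→East site (10 hours), Bravo crew→West site (9 hours), Tango crew→Harbor site (10 hours) — total 8+10+9+10 = 37 hours.
Min-entry greedy (repeatedly take the single cheapest remaining cell) gives 56 hours, worse by 19.
Swapping Kilo crew↔Bravo crew (Kilo crew→West site 15 hours, Bravo crew→North site 30 hours) adds 28.
No other one-to-one assignment undercuts 37 hours.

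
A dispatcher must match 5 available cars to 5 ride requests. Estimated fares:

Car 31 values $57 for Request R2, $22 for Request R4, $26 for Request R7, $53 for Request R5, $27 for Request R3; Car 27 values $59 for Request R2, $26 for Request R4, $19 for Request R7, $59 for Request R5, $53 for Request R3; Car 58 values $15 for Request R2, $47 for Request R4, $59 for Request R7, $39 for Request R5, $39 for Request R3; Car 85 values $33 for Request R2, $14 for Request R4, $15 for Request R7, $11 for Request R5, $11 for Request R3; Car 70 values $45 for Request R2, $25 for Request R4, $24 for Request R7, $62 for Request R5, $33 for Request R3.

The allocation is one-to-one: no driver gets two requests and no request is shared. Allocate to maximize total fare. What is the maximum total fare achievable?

This is a one-to-one assignment (maximum-weight bipartite matching).
Optimal: Car 31→Request R2 ($57), Car 27→Request R3 ($53), Car 58→Request R7 ($59), Car 85→Request R4 ($14), Car 70→Request R5 ($62) — total 57+53+59+14+62 = $245.
Max-entry greedy (repeatedly take the single best remaining cell) gives $221, worse by 24.

Maximum total: $245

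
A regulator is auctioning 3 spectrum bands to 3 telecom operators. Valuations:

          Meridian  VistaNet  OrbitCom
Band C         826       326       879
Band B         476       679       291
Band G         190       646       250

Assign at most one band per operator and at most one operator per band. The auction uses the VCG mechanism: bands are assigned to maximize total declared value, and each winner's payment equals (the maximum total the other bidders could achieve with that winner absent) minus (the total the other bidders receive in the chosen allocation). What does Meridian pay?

Meridian pays $33M.

Efficient allocation: Meridian→Band B ($476M), VistaNet→Band G ($646M), OrbitCom→Band C ($879M); total welfare W = $2001M.
Meridian receives Band B at value $476M, so the others get W − 476 = $1525M.
Without Meridian: best allocation of the remaining 2 bidders over all 3 bands is VistaNet→Band B ($679M), OrbitCom→Band C ($879M), total $1558M.
VCG payment = (others' best without Meridian) − (others' welfare with Meridian) = 1558 − 1525 = $33M.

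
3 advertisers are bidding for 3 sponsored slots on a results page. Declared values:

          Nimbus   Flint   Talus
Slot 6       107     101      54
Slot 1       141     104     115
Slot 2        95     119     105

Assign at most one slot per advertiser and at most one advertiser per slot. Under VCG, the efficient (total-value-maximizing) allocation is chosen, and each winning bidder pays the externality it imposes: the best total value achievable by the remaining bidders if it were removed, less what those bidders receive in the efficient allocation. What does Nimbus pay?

Nimbus pays $28.

Efficient allocation: Nimbus→Slot 1 ($141), Flint→Slot 6 ($101), Talus→Slot 2 ($105); total welfare W = $347.
Nimbus receives Slot 1 at value $141, so the others get W − 141 = $206.
Without Nimbus: best allocation of the remaining 2 bidders over all 3 slots is Flint→Slot 2 ($119), Talus→Slot 1 ($115), total $234.
VCG payment = (others' best without Nimbus) − (others' welfare with Nimbus) = 234 − 206 = $28.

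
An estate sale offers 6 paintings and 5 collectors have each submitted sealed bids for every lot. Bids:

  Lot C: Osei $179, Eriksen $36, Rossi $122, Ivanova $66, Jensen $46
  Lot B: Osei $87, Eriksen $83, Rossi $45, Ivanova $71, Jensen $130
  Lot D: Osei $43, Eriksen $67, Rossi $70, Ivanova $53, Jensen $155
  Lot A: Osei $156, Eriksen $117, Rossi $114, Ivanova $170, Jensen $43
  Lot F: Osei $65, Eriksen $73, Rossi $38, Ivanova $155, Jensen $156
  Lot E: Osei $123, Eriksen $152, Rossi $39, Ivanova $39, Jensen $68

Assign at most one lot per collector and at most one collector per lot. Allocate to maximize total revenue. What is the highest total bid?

This is a one-to-one assignment (maximum-weight bipartite matching).
Optimal: Osei→Lot C ($179), Eriksen→Lot E ($152), Rossi→Lot A ($114), Ivanova→Lot F ($155), Jensen→Lot D ($155) — total 179+152+114+155+155 = $755.
Max-entry greedy (repeatedly take the single best remaining cell) gives $727, worse by 28.
Every other assignment is strictly worse.

Max total: $755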